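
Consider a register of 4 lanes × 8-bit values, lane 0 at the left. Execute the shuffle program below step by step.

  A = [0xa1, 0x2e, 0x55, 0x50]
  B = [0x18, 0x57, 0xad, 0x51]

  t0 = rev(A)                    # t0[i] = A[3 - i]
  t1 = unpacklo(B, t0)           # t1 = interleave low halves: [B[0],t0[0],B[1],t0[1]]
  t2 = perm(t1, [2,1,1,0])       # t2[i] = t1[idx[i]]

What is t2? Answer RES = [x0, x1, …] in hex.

→ t0 |50|55|2e|a1|
→ t1 |18|50|57|55|
→ t2 |57|50|50|18|

RES = [0x57, 0x50, 0x50, 0x18]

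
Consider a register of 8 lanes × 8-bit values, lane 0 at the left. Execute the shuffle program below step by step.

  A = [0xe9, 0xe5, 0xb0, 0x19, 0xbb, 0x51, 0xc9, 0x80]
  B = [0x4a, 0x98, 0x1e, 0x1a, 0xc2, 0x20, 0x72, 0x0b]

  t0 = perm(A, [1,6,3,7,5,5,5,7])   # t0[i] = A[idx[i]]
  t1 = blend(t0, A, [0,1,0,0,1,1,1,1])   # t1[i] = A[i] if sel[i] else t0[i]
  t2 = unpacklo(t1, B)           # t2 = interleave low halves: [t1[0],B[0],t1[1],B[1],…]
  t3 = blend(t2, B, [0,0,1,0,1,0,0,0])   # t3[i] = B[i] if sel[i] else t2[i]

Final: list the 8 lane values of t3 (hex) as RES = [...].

RES = [0xe5, 0x4a, 0x1e, 0x98, 0xc2, 0x1e, 0x80, 0x1a]

t0 = [0xe5, 0xc9, 0x19, 0x80, 0x51, 0x51, 0x51, 0x80]
t1 = [0xe5, 0xe5, 0x19, 0x80, 0xbb, 0x51, 0xc9, 0x80]
t2 = [0xe5, 0x4a, 0xe5, 0x98, 0x19, 0x1e, 0x80, 0x1a]
t3 = [0xe5, 0x4a, 0x1e, 0x98, 0xc2, 0x1e, 0x80, 0x1a]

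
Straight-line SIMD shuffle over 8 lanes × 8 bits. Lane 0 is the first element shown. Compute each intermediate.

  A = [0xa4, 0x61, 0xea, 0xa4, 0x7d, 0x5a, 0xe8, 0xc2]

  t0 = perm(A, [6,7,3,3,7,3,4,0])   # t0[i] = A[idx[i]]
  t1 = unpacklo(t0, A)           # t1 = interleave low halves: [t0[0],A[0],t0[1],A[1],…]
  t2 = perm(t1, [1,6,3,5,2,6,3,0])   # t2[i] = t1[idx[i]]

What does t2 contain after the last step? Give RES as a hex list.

→ t0 |e8|c2|a4|a4|c2|a4|7d|a4|
→ t1 |e8|a4|c2|61|a4|ea|a4|a4|
→ t2 |a4|a4|61|ea|c2|a4|61|e8|

RES = [ 0xa4  0xa4  0x61  0xea  0xc2  0xa4  0x61  0xe8 ]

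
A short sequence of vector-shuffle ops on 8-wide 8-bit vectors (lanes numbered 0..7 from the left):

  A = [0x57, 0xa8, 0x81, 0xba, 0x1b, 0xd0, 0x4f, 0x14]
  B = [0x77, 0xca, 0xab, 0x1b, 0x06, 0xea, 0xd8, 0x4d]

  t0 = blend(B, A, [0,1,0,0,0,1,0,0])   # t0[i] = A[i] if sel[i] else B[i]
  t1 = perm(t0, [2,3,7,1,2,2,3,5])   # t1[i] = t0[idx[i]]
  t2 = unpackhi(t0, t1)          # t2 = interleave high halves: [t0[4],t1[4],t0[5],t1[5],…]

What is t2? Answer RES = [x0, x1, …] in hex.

t0 = [0x77, 0xa8, 0xab, 0x1b, 0x06, 0xd0, 0xd8, 0x4d]
t1 = [0xab, 0x1b, 0x4d, 0xa8, 0xab, 0xab, 0x1b, 0xd0]
t2 = [0x06, 0xab, 0xd0, 0xab, 0xd8, 0x1b, 0x4d, 0xd0]

RES = [0x06, 0xab, 0xd0, 0xab, 0xd8, 0x1b, 0x4d, 0xd0]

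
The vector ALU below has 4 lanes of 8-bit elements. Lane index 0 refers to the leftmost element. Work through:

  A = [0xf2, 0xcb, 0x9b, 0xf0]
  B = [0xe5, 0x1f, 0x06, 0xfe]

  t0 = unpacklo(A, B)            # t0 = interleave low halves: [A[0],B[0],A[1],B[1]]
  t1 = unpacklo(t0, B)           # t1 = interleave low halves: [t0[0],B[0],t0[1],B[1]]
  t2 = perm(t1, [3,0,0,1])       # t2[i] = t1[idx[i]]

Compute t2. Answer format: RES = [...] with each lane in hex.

  t0: f2 e5 cb 1f
  t1: f2 e5 e5 1f
  t2: 1f f2 f2 e5

RES = [ 0x1f  0xf2  0xf2  0xe5 ]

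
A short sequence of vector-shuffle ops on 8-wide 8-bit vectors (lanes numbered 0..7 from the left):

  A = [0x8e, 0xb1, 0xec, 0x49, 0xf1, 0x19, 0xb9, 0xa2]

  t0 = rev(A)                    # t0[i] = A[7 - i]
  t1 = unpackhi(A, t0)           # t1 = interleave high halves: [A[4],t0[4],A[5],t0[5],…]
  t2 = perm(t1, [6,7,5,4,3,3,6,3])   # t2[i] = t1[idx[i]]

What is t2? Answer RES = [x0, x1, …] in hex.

RES = [ 0xa2  0x8e  0xb1  0xb9  0xec  0xec  0xa2  0xec ]

  t0: a2 b9 19 f1 49 ec b1 8e
  t1: f1 49 19 ec b9 b1 a2 8e
  t2: a2 8e b1 b9 ec ec a2 ec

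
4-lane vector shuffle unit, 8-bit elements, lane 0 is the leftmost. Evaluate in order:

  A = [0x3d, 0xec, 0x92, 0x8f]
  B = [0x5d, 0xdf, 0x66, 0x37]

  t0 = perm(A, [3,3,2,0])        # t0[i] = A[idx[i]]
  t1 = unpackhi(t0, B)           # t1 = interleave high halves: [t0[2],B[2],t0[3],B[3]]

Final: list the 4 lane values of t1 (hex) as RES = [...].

RES = [ 0x92  0x66  0x3d  0x37 ]

t0 = [0x8f, 0x8f, 0x92, 0x3d]
t1 = [0x92, 0x66, 0x3d, 0x37]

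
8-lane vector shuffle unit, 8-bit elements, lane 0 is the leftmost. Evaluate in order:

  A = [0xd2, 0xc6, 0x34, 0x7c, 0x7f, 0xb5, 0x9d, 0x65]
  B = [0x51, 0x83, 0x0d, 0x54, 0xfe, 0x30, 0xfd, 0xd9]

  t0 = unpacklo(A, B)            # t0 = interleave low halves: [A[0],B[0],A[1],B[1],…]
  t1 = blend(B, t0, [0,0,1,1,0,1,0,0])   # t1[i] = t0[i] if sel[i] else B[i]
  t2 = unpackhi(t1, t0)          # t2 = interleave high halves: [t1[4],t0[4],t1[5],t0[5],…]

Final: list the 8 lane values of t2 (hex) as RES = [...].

RES = [ 0xfe  0x34  0x0d  0x0d  0xfd  0x7c  0xd9  0x54 ]

  t0: d2 51 c6 83 34 0d 7c 54
  t1: 51 83 c6 83 fe 0d fd d9
  t2: fe 34 0d 0d fd 7c d9 54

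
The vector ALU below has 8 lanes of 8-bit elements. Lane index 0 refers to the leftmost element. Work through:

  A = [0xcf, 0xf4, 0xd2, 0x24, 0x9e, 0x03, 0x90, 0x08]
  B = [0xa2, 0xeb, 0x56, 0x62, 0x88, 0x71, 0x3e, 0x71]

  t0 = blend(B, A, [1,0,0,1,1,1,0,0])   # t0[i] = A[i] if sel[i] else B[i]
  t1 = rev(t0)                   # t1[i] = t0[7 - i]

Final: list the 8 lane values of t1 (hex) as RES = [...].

→ t0 |cf|eb|56|24|9e|03|3e|71|
→ t1 |71|3e|03|9e|24|56|eb|cf|

RES = [0x71, 0x3e, 0x03, 0x9e, 0x24, 0x56, 0xeb, 0xcf]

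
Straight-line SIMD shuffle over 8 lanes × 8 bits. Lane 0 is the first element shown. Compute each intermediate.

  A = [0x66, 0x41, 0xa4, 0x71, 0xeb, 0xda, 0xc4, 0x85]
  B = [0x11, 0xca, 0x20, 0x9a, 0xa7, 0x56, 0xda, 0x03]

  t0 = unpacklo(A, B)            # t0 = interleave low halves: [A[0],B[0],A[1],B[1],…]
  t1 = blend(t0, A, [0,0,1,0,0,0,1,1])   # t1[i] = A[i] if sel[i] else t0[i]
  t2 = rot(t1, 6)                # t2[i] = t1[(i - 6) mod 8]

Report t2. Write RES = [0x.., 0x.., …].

→ t0 |66|11|41|ca|a4|20|71|9a|
→ t1 |66|11|a4|ca|a4|20|c4|85|
→ t2 |a4|ca|a4|20|c4|85|66|11|

RES = [0xa4, 0xca, 0xa4, 0x20, 0xc4, 0x85, 0x66, 0x11]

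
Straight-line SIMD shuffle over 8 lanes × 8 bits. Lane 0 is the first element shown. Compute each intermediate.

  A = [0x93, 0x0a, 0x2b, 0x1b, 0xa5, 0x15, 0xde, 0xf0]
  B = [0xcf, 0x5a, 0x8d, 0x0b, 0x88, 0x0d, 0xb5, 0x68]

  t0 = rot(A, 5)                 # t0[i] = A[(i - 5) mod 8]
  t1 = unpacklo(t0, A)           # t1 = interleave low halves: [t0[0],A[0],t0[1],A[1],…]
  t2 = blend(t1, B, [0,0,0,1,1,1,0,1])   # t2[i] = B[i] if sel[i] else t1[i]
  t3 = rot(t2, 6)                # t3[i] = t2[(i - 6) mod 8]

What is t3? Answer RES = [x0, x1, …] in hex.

  t0: 1b a5 15 de f0 93 0a 2b
  t1: 1b 93 a5 0a 15 2b de 1b
  t2: 1b 93 a5 0b 88 0d de 68
  t3: a5 0b 88 0d de 68 1b 93

RES = [ 0xa5  0x0b  0x88  0x0d  0xde  0x68  0x1b  0x93 ]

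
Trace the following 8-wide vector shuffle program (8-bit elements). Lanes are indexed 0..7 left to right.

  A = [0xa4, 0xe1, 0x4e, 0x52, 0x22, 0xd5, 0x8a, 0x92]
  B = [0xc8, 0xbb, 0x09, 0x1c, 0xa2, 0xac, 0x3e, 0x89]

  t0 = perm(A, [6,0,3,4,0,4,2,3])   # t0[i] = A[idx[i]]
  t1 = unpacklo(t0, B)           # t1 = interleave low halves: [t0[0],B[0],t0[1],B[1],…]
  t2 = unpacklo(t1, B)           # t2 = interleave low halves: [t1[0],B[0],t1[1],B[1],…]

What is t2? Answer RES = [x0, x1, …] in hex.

  t0: 8a a4 52 22 a4 22 4e 52
  t1: 8a c8 a4 bb 52 09 22 1c
  t2: 8a c8 c8 bb a4 09 bb 1c

RES = [ 0x8a  0xc8  0xc8  0xbb  0xa4  0x09  0xbb  0x1c ]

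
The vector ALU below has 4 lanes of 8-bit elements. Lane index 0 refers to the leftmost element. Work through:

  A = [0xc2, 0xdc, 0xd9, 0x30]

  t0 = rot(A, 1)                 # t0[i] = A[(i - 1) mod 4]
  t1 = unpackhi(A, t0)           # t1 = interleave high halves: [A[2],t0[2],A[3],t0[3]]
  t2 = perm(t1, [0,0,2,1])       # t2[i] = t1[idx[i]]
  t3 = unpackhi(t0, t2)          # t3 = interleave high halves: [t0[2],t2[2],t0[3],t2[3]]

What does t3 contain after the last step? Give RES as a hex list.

RES = [0xdc, 0x30, 0xd9, 0xdc]

t0 = [0x30, 0xc2, 0xdc, 0xd9]
t1 = [0xd9, 0xdc, 0x30, 0xd9]
t2 = [0xd9, 0xd9, 0x30, 0xdc]
t3 = [0xdc, 0x30, 0xd9, 0xdc]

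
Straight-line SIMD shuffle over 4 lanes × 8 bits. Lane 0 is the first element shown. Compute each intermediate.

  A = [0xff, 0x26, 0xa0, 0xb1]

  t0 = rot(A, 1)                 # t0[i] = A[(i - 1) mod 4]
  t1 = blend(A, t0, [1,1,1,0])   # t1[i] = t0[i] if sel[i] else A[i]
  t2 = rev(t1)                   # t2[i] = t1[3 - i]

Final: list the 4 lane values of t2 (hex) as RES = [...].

→ t0 |b1|ff|26|a0|
→ t1 |b1|ff|26|b1|
→ t2 |b1|26|ff|b1|

RES = [ 0xb1  0x26  0xff  0xb1 ]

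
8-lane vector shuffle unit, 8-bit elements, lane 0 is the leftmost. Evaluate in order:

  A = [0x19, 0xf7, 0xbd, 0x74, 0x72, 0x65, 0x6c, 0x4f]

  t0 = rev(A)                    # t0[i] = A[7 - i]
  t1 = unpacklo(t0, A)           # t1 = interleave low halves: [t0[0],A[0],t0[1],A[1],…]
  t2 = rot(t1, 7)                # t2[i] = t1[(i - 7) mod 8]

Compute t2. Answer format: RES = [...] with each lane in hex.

RES = [ 0x19  0x6c  0xf7  0x65  0xbd  0x72  0x74  0x4f ]

t0 = [0x4f, 0x6c, 0x65, 0x72, 0x74, 0xbd, 0xf7, 0x19]
t1 = [0x4f, 0x19, 0x6c, 0xf7, 0x65, 0xbd, 0x72, 0x74]
t2 = [0x19, 0x6c, 0xf7, 0x65, 0xbd, 0x72, 0x74, 0x4f]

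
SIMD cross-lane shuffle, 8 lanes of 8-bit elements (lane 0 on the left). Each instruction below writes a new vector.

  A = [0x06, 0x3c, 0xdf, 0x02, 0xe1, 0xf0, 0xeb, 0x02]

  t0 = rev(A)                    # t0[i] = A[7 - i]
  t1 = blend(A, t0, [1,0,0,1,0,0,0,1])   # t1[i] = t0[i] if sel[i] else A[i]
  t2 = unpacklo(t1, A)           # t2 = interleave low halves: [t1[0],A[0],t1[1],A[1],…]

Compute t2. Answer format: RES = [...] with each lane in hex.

RES = [ 0x02  0x06  0x3c  0x3c  0xdf  0xdf  0xe1  0x02 ]

  t0: 02 eb f0 e1 02 df 3c 06
  t1: 02 3c df e1 e1 f0 eb 06
  t2: 02 06 3c 3c df df e1 02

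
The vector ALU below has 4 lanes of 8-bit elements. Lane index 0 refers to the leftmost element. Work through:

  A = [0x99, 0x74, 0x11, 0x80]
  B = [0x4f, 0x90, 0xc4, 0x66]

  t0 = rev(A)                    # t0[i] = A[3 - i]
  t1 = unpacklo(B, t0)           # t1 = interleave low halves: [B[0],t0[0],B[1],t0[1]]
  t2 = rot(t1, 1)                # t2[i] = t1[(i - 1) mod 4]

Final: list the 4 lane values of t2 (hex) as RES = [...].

RES = [ 0x11  0x4f  0x80  0x90 ]

t0 = [0x80, 0x11, 0x74, 0x99]
t1 = [0x4f, 0x80, 0x90, 0x11]
t2 = [0x11, 0x4f, 0x80, 0x90]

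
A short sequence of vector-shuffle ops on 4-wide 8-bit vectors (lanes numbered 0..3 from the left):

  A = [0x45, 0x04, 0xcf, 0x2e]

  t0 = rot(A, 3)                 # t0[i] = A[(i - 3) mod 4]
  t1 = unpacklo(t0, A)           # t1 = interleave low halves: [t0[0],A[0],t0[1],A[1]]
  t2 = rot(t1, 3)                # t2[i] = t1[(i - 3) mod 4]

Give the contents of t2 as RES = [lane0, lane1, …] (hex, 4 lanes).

→ t0 |04|cf|2e|45|
→ t1 |04|45|cf|04|
→ t2 |45|cf|04|04|

RES = [ 0x45  0xcf  0x04  0x04 ]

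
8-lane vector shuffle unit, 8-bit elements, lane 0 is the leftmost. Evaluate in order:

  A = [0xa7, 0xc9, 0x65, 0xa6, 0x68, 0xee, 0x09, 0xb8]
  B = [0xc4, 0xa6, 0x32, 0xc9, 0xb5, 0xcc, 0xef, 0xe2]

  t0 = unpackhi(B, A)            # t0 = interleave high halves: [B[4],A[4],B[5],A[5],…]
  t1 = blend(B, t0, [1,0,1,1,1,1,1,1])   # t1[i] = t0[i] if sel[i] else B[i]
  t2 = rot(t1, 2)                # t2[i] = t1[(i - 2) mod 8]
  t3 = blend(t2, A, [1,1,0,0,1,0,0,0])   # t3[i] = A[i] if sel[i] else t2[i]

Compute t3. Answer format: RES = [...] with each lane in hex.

RES = [0xa7, 0xc9, 0xb5, 0xa6, 0x68, 0xee, 0xef, 0x09]

→ t0 |b5|68|cc|ee|ef|09|e2|b8|
→ t1 |b5|a6|cc|ee|ef|09|e2|b8|
→ t2 |e2|b8|b5|a6|cc|ee|ef|09|
→ t3 |a7|c9|b5|a6|68|ee|ef|09|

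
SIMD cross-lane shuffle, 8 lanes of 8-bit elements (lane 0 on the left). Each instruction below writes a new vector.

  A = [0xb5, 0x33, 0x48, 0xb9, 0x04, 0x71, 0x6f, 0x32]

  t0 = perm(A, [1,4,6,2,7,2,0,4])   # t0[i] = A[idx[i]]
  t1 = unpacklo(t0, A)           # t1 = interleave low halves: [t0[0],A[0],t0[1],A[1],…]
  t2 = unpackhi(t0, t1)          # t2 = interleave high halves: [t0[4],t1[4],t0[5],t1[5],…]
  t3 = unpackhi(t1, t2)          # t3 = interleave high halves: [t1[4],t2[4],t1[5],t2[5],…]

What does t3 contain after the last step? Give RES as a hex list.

→ t0 |33|04|6f|48|32|48|b5|04|
→ t1 |33|b5|04|33|6f|48|48|b9|
→ t2 |32|6f|48|48|b5|48|04|b9|
→ t3 |6f|b5|48|48|48|04|b9|b9|

RES = [0x6f, 0xb5, 0x48, 0x48, 0x48, 0x04, 0xb9, 0xb9]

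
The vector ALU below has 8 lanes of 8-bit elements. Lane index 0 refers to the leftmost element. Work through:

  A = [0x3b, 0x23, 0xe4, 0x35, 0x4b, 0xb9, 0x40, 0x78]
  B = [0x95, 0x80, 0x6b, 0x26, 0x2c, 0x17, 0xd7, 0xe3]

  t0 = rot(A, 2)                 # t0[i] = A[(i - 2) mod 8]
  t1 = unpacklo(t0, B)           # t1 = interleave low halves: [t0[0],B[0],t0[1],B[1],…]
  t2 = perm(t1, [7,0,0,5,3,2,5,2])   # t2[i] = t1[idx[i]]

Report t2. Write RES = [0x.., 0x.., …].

RES = [ 0x26  0x40  0x40  0x6b  0x80  0x78  0x6b  0x78 ]

  t0: 40 78 3b 23 e4 35 4b b9
  t1: 40 95 78 80 3b 6b 23 26
  t2: 26 40 40 6b 80 78 6b 78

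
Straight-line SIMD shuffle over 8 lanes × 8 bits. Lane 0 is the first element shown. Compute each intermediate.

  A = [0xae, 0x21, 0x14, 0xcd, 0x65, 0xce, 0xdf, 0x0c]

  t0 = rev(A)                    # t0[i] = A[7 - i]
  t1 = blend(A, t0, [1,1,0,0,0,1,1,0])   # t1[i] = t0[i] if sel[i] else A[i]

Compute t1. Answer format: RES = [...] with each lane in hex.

RES = [ 0x0c  0xdf  0x14  0xcd  0x65  0x14  0x21  0x0c ]

  t0: 0c df ce 65 cd 14 21 ae
  t1: 0c df 14 cd 65 14 21 0c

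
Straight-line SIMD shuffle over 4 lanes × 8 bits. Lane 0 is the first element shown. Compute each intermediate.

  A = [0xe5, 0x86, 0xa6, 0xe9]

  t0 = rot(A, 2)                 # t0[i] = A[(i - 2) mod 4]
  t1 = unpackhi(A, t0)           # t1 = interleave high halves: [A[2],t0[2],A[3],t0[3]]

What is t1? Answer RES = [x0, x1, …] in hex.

  t0: a6 e9 e5 86
  t1: a6 e5 e9 86

RES = [ 0xa6  0xe5  0xe9  0x86 ]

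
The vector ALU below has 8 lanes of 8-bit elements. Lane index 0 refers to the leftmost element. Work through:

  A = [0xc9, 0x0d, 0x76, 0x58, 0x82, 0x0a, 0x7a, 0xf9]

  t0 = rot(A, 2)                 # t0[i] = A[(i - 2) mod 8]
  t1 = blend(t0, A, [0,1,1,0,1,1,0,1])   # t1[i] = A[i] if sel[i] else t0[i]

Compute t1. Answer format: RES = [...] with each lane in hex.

t0 = [0x7a, 0xf9, 0xc9, 0x0d, 0x76, 0x58, 0x82, 0x0a]
t1 = [0x7a, 0x0d, 0x76, 0x0d, 0x82, 0x0a, 0x82, 0xf9]

RES = [ 0x7a  0x0d  0x76  0x0d  0x82  0x0a  0x82  0xf9 ]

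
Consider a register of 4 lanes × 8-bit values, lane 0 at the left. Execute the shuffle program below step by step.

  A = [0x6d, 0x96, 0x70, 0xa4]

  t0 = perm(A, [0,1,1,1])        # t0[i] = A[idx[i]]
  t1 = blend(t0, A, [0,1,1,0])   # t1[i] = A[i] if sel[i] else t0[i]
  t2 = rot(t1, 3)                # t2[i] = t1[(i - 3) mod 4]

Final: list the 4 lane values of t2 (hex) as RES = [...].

RES = [ 0x96  0x70  0x96  0x6d ]

→ t0 |6d|96|96|96|
→ t1 |6d|96|70|96|
→ t2 |96|70|96|6d|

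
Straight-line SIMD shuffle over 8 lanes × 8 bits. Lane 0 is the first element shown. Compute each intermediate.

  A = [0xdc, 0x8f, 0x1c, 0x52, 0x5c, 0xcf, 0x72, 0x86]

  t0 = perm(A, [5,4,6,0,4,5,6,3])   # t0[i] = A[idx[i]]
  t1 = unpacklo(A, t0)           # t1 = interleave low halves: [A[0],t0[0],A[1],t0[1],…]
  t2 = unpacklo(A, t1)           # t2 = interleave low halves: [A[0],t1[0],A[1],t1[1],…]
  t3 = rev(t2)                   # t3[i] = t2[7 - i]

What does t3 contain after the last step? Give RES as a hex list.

→ t0 |cf|5c|72|dc|5c|cf|72|52|
→ t1 |dc|cf|8f|5c|1c|72|52|dc|
→ t2 |dc|dc|8f|cf|1c|8f|52|5c|
→ t3 |5c|52|8f|1c|cf|8f|dc|dc|

RES = [0x5c, 0x52, 0x8f, 0x1c, 0xcf, 0x8f, 0xdc, 0xdc]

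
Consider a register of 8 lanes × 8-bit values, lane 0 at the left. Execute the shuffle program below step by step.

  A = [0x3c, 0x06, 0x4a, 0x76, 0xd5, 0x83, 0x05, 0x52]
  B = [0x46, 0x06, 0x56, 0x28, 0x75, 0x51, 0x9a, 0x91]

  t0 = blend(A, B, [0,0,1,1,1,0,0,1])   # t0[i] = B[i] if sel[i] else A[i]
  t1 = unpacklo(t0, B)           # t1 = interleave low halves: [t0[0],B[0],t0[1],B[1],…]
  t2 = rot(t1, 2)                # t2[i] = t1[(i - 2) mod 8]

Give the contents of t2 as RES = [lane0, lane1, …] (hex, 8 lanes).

→ t0 |3c|06|56|28|75|83|05|91|
→ t1 |3c|46|06|06|56|56|28|28|
→ t2 |28|28|3c|46|06|06|56|56|

RES = [0x28, 0x28, 0x3c, 0x46, 0x06, 0x06, 0x56, 0x56]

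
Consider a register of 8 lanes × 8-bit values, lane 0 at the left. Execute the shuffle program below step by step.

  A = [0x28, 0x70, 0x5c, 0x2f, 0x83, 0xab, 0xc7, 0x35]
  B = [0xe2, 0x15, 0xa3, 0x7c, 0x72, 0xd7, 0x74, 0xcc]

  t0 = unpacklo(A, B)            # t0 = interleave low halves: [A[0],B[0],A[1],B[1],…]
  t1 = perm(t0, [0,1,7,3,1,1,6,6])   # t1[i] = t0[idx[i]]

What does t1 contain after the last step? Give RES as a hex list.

  t0: 28 e2 70 15 5c a3 2f 7c
  t1: 28 e2 7c 15 e2 e2 2f 2f

RES = [ 0x28  0xe2  0x7c  0x15  0xe2  0xe2  0x2f  0x2f ]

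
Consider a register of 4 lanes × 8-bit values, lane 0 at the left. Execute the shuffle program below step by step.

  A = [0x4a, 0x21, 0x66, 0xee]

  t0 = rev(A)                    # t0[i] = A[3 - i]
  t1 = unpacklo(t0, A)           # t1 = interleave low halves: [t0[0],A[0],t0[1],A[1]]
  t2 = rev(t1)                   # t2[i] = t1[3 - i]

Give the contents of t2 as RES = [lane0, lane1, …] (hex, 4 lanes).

t0 = [0xee, 0x66, 0x21, 0x4a]
t1 = [0xee, 0x4a, 0x66, 0x21]
t2 = [0x21, 0x66, 0x4a, 0xee]

RES = [ 0x21  0x66  0x4a  0xee ]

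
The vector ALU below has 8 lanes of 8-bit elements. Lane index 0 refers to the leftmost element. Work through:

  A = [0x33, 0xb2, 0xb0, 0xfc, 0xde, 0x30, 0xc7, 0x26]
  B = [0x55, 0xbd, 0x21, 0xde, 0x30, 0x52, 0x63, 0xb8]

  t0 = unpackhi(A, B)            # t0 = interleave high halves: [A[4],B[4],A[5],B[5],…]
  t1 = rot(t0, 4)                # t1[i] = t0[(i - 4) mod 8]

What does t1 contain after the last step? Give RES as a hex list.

→ t0 |de|30|30|52|c7|63|26|b8|
→ t1 |c7|63|26|b8|de|30|30|52|

RES = [0xc7, 0x63, 0x26, 0xb8, 0xde, 0x30, 0x30, 0x52]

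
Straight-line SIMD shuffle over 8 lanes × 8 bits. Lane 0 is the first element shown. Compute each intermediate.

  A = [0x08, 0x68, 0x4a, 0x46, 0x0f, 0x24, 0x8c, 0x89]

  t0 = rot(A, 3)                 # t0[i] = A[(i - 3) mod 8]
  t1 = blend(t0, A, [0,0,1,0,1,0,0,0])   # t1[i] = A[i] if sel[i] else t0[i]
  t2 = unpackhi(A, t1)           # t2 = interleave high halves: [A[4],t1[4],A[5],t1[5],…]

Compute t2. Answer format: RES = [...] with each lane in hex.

→ t0 |24|8c|89|08|68|4a|46|0f|
→ t1 |24|8c|4a|08|0f|4a|46|0f|
→ t2 |0f|0f|24|4a|8c|46|89|0f|

RES = [0x0f, 0x0f, 0x24, 0x4a, 0x8c, 0x46, 0x89, 0x0f]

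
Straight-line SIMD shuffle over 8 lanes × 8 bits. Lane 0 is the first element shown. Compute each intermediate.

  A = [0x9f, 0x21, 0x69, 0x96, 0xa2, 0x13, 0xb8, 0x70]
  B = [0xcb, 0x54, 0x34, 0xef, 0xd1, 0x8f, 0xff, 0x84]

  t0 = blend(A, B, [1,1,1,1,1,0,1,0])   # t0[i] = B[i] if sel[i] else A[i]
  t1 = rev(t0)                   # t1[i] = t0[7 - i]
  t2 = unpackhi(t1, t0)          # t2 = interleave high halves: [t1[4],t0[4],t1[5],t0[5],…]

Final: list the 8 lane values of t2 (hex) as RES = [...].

t0 = [0xcb, 0x54, 0x34, 0xef, 0xd1, 0x13, 0xff, 0x70]
t1 = [0x70, 0xff, 0x13, 0xd1, 0xef, 0x34, 0x54, 0xcb]
t2 = [0xef, 0xd1, 0x34, 0x13, 0x54, 0xff, 0xcb, 0x70]

RES = [ 0xef  0xd1  0x34  0x13  0x54  0xff  0xcb  0x70 ]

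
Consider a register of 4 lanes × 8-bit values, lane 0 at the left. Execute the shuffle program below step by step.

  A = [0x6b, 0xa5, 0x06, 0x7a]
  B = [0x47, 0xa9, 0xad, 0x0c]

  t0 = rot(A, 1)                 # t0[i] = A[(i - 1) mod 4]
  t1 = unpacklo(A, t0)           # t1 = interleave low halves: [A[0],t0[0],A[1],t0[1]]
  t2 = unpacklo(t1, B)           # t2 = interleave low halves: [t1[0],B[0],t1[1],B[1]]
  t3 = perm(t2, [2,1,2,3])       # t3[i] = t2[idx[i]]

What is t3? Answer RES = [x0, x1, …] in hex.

RES = [0x7a, 0x47, 0x7a, 0xa9]

  t0: 7a 6b a5 06
  t1: 6b 7a a5 6b
  t2: 6b 47 7a a9
  t3: 7a 47 7a a9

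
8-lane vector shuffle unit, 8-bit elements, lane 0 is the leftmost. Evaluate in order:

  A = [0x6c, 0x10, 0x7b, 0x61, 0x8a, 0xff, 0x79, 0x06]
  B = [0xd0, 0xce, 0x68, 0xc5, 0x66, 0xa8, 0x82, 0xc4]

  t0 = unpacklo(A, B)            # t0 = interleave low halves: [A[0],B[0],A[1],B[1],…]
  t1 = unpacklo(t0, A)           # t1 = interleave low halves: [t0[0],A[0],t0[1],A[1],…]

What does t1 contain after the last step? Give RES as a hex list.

RES = [ 0x6c  0x6c  0xd0  0x10  0x10  0x7b  0xce  0x61 ]

t0 = [0x6c, 0xd0, 0x10, 0xce, 0x7b, 0x68, 0x61, 0xc5]
t1 = [0x6c, 0x6c, 0xd0, 0x10, 0x10, 0x7b, 0xce, 0x61]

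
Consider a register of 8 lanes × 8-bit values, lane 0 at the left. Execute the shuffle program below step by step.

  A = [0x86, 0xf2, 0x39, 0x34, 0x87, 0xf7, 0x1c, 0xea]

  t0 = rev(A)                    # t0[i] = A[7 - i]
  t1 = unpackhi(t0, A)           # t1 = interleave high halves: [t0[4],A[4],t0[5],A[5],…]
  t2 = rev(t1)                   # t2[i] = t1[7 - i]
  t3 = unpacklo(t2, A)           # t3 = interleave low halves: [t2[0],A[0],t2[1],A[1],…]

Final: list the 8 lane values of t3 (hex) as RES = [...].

RES = [0xea, 0x86, 0x86, 0xf2, 0x1c, 0x39, 0xf2, 0x34]

  t0: ea 1c f7 87 34 39 f2 86
  t1: 34 87 39 f7 f2 1c 86 ea
  t2: ea 86 1c f2 f7 39 87 34
  t3: ea 86 86 f2 1c 39 f2 34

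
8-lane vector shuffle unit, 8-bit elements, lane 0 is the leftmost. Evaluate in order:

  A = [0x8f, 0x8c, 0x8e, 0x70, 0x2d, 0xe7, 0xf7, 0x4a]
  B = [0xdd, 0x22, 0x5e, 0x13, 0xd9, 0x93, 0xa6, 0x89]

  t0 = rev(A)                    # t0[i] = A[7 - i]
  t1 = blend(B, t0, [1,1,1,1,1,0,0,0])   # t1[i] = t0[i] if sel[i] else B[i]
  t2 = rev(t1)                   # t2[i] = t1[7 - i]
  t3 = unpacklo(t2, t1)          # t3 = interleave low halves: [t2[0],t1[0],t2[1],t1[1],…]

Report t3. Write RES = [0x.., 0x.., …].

RES = [0x89, 0x4a, 0xa6, 0xf7, 0x93, 0xe7, 0x70, 0x2d]

t0 = [0x4a, 0xf7, 0xe7, 0x2d, 0x70, 0x8e, 0x8c, 0x8f]
t1 = [0x4a, 0xf7, 0xe7, 0x2d, 0x70, 0x93, 0xa6, 0x89]
t2 = [0x89, 0xa6, 0x93, 0x70, 0x2d, 0xe7, 0xf7, 0x4a]
t3 = [0x89, 0x4a, 0xa6, 0xf7, 0x93, 0xe7, 0x70, 0x2d]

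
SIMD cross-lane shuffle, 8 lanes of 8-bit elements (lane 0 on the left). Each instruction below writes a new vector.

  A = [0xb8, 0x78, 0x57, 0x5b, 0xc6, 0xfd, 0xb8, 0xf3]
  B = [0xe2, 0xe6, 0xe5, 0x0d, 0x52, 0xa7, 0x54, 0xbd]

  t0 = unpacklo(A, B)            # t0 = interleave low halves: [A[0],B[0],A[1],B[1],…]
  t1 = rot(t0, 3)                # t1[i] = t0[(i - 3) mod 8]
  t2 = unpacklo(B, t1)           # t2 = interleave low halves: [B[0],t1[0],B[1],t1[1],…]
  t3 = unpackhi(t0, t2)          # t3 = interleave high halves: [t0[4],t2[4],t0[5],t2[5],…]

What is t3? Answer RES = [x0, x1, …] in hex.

RES = [ 0x57  0xe5  0xe5  0x0d  0x5b  0x0d  0x0d  0xb8 ]

t0 = [0xb8, 0xe2, 0x78, 0xe6, 0x57, 0xe5, 0x5b, 0x0d]
t1 = [0xe5, 0x5b, 0x0d, 0xb8, 0xe2, 0x78, 0xe6, 0x57]
t2 = [0xe2, 0xe5, 0xe6, 0x5b, 0xe5, 0x0d, 0x0d, 0xb8]
t3 = [0x57, 0xe5, 0xe5, 0x0d, 0x5b, 0x0d, 0x0d, 0xb8]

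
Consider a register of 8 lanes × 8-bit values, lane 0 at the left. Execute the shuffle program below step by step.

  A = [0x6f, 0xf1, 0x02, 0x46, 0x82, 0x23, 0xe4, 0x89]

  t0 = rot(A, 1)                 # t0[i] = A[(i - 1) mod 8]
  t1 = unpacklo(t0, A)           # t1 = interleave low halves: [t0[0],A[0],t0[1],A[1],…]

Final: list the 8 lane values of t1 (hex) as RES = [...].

RES = [ 0x89  0x6f  0x6f  0xf1  0xf1  0x02  0x02  0x46 ]

  t0: 89 6f f1 02 46 82 23 e4
  t1: 89 6f 6f f1 f1 02 02 46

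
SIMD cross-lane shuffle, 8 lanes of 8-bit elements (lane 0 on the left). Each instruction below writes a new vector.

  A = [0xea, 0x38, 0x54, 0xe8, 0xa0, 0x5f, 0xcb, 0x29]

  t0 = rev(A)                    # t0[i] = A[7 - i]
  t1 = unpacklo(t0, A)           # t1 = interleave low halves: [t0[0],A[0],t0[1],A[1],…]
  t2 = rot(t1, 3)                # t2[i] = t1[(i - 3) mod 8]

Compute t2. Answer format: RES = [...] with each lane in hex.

→ t0 |29|cb|5f|a0|e8|54|38|ea|
→ t1 |29|ea|cb|38|5f|54|a0|e8|
→ t2 |54|a0|e8|29|ea|cb|38|5f|

RES = [ 0x54  0xa0  0xe8  0x29  0xea  0xcb  0x38  0x5f ]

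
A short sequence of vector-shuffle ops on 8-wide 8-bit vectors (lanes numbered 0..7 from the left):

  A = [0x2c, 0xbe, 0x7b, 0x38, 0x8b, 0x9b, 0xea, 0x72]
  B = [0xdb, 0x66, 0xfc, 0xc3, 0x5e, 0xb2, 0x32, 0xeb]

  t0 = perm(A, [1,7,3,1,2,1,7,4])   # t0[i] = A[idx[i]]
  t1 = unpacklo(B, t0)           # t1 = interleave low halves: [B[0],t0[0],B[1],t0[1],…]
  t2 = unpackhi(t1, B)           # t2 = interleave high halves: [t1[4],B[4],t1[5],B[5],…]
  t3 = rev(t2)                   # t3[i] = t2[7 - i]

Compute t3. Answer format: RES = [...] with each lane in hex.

RES = [ 0xeb  0xbe  0x32  0xc3  0xb2  0x38  0x5e  0xfc ]

  t0: be 72 38 be 7b be 72 8b
  t1: db be 66 72 fc 38 c3 be
  t2: fc 5e 38 b2 c3 32 be eb
  t3: eb be 32 c3 b2 38 5e fc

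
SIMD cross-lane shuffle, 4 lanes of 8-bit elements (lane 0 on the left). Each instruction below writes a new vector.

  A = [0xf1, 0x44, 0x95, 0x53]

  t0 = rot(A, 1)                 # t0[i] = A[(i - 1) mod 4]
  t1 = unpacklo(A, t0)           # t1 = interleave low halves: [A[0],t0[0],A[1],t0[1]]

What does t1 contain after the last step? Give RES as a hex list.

RES = [ 0xf1  0x53  0x44  0xf1 ]

t0 = [0x53, 0xf1, 0x44, 0x95]
t1 = [0xf1, 0x53, 0x44, 0xf1]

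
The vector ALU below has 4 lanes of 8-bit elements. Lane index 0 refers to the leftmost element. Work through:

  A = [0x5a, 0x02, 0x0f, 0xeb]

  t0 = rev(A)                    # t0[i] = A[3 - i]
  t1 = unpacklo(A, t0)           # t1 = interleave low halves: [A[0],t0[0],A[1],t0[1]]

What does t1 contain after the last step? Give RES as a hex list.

RES = [ 0x5a  0xeb  0x02  0x0f ]

→ t0 |eb|0f|02|5a|
→ t1 |5a|eb|02|0f|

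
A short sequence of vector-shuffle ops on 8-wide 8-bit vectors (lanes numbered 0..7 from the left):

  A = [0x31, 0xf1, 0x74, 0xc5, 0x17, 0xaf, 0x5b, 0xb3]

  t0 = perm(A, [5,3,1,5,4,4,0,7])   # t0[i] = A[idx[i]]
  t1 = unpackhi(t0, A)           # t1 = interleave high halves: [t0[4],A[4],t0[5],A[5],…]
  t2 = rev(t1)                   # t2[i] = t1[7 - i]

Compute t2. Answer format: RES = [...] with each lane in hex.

RES = [0xb3, 0xb3, 0x5b, 0x31, 0xaf, 0x17, 0x17, 0x17]

→ t0 |af|c5|f1|af|17|17|31|b3|
→ t1 |17|17|17|af|31|5b|b3|b3|
→ t2 |b3|b3|5b|31|af|17|17|17|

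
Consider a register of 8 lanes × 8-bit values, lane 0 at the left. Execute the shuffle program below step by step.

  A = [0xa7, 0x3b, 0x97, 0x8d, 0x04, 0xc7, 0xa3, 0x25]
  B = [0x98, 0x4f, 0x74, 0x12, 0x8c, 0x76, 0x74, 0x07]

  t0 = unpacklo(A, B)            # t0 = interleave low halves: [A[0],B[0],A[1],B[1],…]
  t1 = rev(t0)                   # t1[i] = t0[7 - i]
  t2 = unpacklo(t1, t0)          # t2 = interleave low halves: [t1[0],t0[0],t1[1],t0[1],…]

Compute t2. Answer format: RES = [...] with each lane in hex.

RES = [0x12, 0xa7, 0x8d, 0x98, 0x74, 0x3b, 0x97, 0x4f]

→ t0 |a7|98|3b|4f|97|74|8d|12|
→ t1 |12|8d|74|97|4f|3b|98|a7|
→ t2 |12|a7|8d|98|74|3b|97|4f|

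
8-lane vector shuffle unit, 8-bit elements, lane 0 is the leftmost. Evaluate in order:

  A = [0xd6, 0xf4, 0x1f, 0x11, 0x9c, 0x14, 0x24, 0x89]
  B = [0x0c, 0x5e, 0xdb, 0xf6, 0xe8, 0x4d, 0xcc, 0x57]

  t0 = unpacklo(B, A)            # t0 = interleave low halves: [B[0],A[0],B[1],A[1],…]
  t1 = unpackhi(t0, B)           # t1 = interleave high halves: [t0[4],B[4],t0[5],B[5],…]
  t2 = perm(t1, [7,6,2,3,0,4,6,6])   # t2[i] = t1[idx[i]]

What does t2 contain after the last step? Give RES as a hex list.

t0 = [0x0c, 0xd6, 0x5e, 0xf4, 0xdb, 0x1f, 0xf6, 0x11]
t1 = [0xdb, 0xe8, 0x1f, 0x4d, 0xf6, 0xcc, 0x11, 0x57]
t2 = [0x57, 0x11, 0x1f, 0x4d, 0xdb, 0xf6, 0x11, 0x11]

RES = [ 0x57  0x11  0x1f  0x4d  0xdb  0xf6  0x11  0x11 ]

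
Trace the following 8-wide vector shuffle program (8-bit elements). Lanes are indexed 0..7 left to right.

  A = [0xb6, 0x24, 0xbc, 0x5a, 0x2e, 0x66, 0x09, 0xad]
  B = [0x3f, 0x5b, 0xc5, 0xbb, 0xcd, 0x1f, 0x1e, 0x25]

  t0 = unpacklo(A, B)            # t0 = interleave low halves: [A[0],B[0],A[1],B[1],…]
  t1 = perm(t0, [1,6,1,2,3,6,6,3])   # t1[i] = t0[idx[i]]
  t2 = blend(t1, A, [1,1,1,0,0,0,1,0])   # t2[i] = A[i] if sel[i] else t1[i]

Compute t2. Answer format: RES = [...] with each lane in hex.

RES = [ 0xb6  0x24  0xbc  0x24  0x5b  0x5a  0x09  0x5b ]

  t0: b6 3f 24 5b bc c5 5a bb
  t1: 3f 5a 3f 24 5b 5a 5a 5b
  t2: b6 24 bc 24 5b 5a 09 5b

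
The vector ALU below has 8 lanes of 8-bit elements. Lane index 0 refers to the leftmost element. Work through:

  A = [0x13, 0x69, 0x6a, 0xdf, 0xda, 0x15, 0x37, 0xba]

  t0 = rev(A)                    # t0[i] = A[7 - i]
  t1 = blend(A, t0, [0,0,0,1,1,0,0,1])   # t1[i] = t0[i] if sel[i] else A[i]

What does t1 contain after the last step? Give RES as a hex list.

RES = [ 0x13  0x69  0x6a  0xda  0xdf  0x15  0x37  0x13 ]

→ t0 |ba|37|15|da|df|6a|69|13|
→ t1 |13|69|6a|da|df|15|37|13|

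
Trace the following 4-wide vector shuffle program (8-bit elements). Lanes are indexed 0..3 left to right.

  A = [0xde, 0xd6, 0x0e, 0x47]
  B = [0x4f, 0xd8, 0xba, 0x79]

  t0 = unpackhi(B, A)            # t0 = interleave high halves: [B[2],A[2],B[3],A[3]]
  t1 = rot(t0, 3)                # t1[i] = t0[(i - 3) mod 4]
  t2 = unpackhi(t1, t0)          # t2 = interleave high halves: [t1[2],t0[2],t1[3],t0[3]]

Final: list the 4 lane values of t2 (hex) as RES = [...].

RES = [ 0x47  0x79  0xba  0x47 ]

  t0: ba 0e 79 47
  t1: 0e 79 47 ba
  t2: 47 79 ba 47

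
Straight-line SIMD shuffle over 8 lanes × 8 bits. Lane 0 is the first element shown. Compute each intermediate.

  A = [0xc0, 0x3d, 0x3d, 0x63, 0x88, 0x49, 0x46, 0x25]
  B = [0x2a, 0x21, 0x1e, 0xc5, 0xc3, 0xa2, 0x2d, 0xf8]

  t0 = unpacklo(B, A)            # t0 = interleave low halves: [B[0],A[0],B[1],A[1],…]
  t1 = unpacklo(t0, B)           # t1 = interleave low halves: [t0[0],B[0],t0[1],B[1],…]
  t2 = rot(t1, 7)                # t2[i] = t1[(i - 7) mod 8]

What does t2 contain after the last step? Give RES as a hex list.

t0 = [0x2a, 0xc0, 0x21, 0x3d, 0x1e, 0x3d, 0xc5, 0x63]
t1 = [0x2a, 0x2a, 0xc0, 0x21, 0x21, 0x1e, 0x3d, 0xc5]
t2 = [0x2a, 0xc0, 0x21, 0x21, 0x1e, 0x3d, 0xc5, 0x2a]

RES = [0x2a, 0xc0, 0x21, 0x21, 0x1e, 0x3d, 0xc5, 0x2a]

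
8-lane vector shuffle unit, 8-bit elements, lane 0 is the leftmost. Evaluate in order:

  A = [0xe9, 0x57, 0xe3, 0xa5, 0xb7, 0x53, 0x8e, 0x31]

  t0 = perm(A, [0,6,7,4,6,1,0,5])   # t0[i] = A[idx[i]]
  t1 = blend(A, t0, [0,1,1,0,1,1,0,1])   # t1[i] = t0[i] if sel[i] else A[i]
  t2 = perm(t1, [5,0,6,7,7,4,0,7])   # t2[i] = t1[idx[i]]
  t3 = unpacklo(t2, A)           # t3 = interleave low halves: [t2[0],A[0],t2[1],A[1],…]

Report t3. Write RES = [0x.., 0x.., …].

→ t0 |e9|8e|31|b7|8e|57|e9|53|
→ t1 |e9|8e|31|a5|8e|57|8e|53|
→ t2 |57|e9|8e|53|53|8e|e9|53|
→ t3 |57|e9|e9|57|8e|e3|53|a5|

RES = [ 0x57  0xe9  0xe9  0x57  0x8e  0xe3  0x53  0xa5 ]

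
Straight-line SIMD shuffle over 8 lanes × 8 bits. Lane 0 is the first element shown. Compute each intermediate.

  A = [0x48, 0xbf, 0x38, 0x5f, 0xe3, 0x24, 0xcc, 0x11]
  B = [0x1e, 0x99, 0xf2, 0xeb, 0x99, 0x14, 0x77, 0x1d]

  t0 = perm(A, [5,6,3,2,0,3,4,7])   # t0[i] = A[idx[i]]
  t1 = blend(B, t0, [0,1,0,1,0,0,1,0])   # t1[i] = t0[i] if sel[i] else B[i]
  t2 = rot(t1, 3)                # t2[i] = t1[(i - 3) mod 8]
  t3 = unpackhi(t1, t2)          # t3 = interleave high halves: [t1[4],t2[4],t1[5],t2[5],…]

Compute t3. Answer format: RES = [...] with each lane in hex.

RES = [0x99, 0xcc, 0x14, 0xf2, 0xe3, 0x38, 0x1d, 0x99]

→ t0 |24|cc|5f|38|48|5f|e3|11|
→ t1 |1e|cc|f2|38|99|14|e3|1d|
→ t2 |14|e3|1d|1e|cc|f2|38|99|
→ t3 |99|cc|14|f2|e3|38|1d|99|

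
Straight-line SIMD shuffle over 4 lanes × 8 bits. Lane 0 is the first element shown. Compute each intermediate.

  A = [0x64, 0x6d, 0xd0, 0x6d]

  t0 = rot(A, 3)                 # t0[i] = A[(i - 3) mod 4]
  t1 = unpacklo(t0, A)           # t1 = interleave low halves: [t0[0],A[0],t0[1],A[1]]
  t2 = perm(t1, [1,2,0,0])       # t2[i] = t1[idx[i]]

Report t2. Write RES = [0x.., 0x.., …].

  t0: 6d d0 6d 64
  t1: 6d 64 d0 6d
  t2: 64 d0 6d 6d

RES = [0x64, 0xd0, 0x6d, 0x6d]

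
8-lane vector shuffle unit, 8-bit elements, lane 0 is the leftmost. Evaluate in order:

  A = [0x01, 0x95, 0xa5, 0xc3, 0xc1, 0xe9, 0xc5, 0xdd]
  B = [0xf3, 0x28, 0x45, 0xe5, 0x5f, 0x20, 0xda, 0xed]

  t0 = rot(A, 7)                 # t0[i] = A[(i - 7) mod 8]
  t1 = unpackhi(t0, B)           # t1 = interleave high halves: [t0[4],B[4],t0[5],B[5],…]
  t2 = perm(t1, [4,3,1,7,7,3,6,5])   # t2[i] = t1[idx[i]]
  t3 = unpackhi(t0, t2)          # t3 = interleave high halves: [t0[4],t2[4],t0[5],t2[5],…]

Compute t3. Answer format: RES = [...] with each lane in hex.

RES = [ 0xe9  0xed  0xc5  0x20  0xdd  0x01  0x01  0xda ]

→ t0 |95|a5|c3|c1|e9|c5|dd|01|
→ t1 |e9|5f|c5|20|dd|da|01|ed|
→ t2 |dd|20|5f|ed|ed|20|01|da|
→ t3 |e9|ed|c5|20|dd|01|01|da|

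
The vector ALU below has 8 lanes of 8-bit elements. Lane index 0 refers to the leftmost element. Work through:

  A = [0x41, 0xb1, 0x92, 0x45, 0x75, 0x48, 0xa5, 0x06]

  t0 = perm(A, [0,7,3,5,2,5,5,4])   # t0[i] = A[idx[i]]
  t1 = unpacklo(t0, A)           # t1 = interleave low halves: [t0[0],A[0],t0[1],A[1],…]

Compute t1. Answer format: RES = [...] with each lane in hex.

RES = [0x41, 0x41, 0x06, 0xb1, 0x45, 0x92, 0x48, 0x45]

  t0: 41 06 45 48 92 48 48 75
  t1: 41 41 06 b1 45 92 48 45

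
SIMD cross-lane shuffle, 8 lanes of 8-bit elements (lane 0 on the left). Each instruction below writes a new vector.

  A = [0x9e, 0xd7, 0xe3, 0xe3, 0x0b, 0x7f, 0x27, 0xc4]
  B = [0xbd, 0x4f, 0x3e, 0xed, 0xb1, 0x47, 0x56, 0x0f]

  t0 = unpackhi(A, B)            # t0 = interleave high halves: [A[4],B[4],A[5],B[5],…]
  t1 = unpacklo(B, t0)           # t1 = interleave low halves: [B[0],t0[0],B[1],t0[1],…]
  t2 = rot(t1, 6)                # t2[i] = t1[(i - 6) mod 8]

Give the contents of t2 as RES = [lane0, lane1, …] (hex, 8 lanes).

RES = [ 0x4f  0xb1  0x3e  0x7f  0xed  0x47  0xbd  0x0b ]

→ t0 |0b|b1|7f|47|27|56|c4|0f|
→ t1 |bd|0b|4f|b1|3e|7f|ed|47|
→ t2 |4f|b1|3e|7f|ed|47|bd|0b|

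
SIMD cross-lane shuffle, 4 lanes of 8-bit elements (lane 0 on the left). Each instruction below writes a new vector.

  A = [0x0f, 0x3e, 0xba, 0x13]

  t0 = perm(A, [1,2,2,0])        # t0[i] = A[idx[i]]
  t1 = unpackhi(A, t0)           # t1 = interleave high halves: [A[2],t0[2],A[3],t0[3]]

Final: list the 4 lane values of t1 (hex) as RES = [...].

RES = [ 0xba  0xba  0x13  0x0f ]

t0 = [0x3e, 0xba, 0xba, 0x0f]
t1 = [0xba, 0xba, 0x13, 0x0f]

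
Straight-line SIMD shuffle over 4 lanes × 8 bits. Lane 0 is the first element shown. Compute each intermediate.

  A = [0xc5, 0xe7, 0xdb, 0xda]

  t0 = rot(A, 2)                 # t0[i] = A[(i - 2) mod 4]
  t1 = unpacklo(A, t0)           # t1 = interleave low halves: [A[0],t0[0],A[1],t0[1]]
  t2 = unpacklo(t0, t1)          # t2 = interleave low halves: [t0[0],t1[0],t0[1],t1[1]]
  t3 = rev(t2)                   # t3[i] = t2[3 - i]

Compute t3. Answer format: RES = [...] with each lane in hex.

RES = [0xdb, 0xda, 0xc5, 0xdb]

t0 = [0xdb, 0xda, 0xc5, 0xe7]
t1 = [0xc5, 0xdb, 0xe7, 0xda]
t2 = [0xdb, 0xc5, 0xda, 0xdb]
t3 = [0xdb, 0xda, 0xc5, 0xdb]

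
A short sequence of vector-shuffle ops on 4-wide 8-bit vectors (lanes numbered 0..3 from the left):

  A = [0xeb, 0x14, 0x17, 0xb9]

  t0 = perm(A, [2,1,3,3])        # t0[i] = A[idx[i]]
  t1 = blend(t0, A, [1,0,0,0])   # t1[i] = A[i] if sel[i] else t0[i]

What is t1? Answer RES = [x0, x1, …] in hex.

→ t0 |17|14|b9|b9|
→ t1 |eb|14|b9|b9|

RES = [ 0xeb  0x14  0xb9  0xb9 ]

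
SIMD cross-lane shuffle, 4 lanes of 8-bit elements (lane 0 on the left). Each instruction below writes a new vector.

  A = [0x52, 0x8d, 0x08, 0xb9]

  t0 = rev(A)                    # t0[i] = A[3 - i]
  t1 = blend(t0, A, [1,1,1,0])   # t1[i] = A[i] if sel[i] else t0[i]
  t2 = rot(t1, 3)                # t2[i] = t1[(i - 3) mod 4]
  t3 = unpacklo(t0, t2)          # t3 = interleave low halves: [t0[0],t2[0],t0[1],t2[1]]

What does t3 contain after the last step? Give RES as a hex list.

  t0: b9 08 8d 52
  t1: 52 8d 08 52
  t2: 8d 08 52 52
  t3: b9 8d 08 08

RES = [ 0xb9  0x8d  0x08  0x08 ]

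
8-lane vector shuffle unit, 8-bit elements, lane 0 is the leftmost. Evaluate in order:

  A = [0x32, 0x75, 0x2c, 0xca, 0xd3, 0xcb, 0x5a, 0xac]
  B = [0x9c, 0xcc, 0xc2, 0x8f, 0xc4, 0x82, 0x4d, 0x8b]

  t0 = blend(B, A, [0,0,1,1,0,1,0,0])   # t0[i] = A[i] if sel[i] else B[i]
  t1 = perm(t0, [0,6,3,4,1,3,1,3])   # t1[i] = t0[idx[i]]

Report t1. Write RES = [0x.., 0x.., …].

t0 = [0x9c, 0xcc, 0x2c, 0xca, 0xc4, 0xcb, 0x4d, 0x8b]
t1 = [0x9c, 0x4d, 0xca, 0xc4, 0xcc, 0xca, 0xcc, 0xca]

RES = [0x9c, 0x4d, 0xca, 0xc4, 0xcc, 0xca, 0xcc, 0xca]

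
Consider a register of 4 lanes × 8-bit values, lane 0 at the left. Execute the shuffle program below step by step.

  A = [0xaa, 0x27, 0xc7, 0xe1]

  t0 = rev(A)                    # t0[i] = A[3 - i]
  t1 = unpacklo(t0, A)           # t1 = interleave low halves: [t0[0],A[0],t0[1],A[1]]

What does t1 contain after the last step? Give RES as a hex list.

RES = [0xe1, 0xaa, 0xc7, 0x27]

  t0: e1 c7 27 aa
  t1: e1 aa c7 27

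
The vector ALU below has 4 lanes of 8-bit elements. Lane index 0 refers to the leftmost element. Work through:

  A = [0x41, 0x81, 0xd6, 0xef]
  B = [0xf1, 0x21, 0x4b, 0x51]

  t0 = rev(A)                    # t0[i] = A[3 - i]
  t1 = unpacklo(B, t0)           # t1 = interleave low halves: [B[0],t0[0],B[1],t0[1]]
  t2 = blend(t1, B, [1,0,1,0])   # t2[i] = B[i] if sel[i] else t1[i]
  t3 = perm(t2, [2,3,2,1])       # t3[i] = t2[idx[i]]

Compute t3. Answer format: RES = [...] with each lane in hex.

RES = [ 0x4b  0xd6  0x4b  0xef ]

→ t0 |ef|d6|81|41|
→ t1 |f1|ef|21|d6|
→ t2 |f1|ef|4b|d6|
→ t3 |4b|d6|4b|ef|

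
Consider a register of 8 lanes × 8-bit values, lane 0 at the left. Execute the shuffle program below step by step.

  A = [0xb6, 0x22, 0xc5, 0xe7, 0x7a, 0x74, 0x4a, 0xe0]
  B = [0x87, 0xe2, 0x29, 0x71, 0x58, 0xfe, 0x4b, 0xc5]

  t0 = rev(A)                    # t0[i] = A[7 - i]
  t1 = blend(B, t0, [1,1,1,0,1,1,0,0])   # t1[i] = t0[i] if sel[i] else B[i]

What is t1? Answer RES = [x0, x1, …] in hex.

RES = [0xe0, 0x4a, 0x74, 0x71, 0xe7, 0xc5, 0x4b, 0xc5]

→ t0 |e0|4a|74|7a|e7|c5|22|b6|
→ t1 |e0|4a|74|71|e7|c5|4b|c5|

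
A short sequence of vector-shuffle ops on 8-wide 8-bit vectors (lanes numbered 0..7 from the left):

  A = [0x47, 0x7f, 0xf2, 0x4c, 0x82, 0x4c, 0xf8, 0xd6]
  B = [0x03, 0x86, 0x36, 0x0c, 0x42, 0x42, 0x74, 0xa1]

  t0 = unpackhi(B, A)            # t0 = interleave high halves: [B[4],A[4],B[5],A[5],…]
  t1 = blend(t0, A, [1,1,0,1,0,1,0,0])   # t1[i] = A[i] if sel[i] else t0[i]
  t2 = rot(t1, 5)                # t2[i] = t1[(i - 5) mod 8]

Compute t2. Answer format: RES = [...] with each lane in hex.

RES = [0x4c, 0x74, 0x4c, 0xa1, 0xd6, 0x47, 0x7f, 0x42]

  t0: 42 82 42 4c 74 f8 a1 d6
  t1: 47 7f 42 4c 74 4c a1 d6
  t2: 4c 74 4c a1 d6 47 7f 42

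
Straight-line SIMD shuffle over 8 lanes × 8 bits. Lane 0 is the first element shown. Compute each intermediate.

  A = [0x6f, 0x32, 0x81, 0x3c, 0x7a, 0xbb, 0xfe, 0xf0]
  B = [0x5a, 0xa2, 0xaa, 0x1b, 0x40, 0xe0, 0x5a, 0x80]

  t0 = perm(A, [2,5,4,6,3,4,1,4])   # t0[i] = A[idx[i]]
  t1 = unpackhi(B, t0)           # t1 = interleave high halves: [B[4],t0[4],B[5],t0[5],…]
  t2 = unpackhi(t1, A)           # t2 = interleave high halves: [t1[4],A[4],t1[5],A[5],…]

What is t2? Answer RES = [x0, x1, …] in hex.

RES = [ 0x5a  0x7a  0x32  0xbb  0x80  0xfe  0x7a  0xf0 ]

  t0: 81 bb 7a fe 3c 7a 32 7a
  t1: 40 3c e0 7a 5a 32 80 7a
  t2: 5a 7a 32 bb 80 fe 7a f0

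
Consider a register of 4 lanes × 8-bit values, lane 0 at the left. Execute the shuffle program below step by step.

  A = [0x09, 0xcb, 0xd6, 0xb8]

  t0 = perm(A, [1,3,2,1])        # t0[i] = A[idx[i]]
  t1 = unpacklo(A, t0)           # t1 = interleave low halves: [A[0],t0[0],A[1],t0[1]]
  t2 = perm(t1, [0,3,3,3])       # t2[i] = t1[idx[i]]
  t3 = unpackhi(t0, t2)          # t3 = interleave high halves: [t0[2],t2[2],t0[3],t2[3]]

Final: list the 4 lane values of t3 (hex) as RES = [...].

t0 = [0xcb, 0xb8, 0xd6, 0xcb]
t1 = [0x09, 0xcb, 0xcb, 0xb8]
t2 = [0x09, 0xb8, 0xb8, 0xb8]
t3 = [0xd6, 0xb8, 0xcb, 0xb8]

RES = [0xd6, 0xb8, 0xcb, 0xb8]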